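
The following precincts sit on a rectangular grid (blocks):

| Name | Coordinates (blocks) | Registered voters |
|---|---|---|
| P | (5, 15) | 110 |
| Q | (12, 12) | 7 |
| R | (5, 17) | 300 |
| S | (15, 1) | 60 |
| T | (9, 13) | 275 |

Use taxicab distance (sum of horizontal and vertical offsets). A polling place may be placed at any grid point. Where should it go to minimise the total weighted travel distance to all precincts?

Manhattan distance separates: Σwᵢ(|x−xᵢ|+|y−yᵢ|) = Σwᵢ|x−xᵢ| + Σwᵢ|y−yᵢ|, so x and y are optimised independently as 1-D weighted medians.
Total weight W = 752; half = 376.
x-coordinate, sorted with cumulative weight:
  x=5 (P, w=110) cum 110
  x=5 (R, w=300) cum 410  ← median
  x=9 (T, w=275) cum 685
  x=12 (Q, w=7) cum 692
  x=15 (S, w=60) cum 752
⇒ x* = 5
y-coordinate, sorted with cumulative weight:
  y=1 (S, w=60) cum 60
  y=12 (Q, w=7) cum 67
  y=13 (T, w=275) cum 342
  y=15 (P, w=110) cum 452  ← median
  y=17 (R, w=300) cum 752
⇒ y* = 15

(5, 15)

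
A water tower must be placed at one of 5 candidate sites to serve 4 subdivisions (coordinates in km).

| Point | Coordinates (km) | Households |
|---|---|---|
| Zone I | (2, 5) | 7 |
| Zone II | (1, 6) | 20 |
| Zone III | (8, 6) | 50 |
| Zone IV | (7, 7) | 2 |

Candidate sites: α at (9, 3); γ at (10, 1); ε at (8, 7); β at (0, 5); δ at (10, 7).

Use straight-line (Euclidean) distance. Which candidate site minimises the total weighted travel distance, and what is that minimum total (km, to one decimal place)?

Total weighted distance at each candidate:
  α (9, 3): total = 388.9
  γ (10, 1): total = 551.2
  ε (8, 7): total = 237.7
  β (0, 5): total = 460.0
  δ (10, 7): total = 356.6
Minimum is at ε with total 237.7 km.

ε, total 237.7 km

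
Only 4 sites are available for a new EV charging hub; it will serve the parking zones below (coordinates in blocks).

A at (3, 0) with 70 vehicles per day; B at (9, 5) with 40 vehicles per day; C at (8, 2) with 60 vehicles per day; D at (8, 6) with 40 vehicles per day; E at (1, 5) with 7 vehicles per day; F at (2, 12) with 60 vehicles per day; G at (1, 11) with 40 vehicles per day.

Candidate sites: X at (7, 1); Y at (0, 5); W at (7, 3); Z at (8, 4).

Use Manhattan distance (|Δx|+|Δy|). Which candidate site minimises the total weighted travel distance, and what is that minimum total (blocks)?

Z, total 2366 blocks

Total weighted distance at each candidate:
  X (7, 1): total = 2620
  Y (0, 5): total = 2767
  W (7, 3): total = 2386
  Z (8, 4): total = 2366
Minimum is at Z with total 2366 blocks.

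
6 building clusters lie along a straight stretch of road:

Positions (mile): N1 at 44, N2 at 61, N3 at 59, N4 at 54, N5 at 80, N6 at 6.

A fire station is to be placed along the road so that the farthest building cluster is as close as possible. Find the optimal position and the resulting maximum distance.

location 43, max distance 37

The 1-center on a line is the midpoint of the two extreme points: leftmost at 6, rightmost at 80.
Optimal location = (6 + 80)/2 = 43; maximum distance = (80 − 6)/2 = 37.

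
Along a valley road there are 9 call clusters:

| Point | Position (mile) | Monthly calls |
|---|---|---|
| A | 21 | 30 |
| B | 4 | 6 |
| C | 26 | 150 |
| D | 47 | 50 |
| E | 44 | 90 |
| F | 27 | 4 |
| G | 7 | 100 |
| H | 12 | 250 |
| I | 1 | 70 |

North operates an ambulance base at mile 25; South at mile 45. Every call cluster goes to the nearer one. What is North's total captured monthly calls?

The indifferent point is the midpoint (25+45)/2 = 35; call clusters left of it (closer to North at 25) go to North, those right go to South.
  I at 1 (w=70) → North
  B at 4 (w=6) → North
  G at 7 (w=100) → North
  H at 12 (w=250) → North
  A at 21 (w=30) → North
  C at 26 (w=150) → North
  F at 27 (w=4) → North
  E at 44 (w=90) → South
  D at 47 (w=50) → South
North captures 610; South captures 140.

610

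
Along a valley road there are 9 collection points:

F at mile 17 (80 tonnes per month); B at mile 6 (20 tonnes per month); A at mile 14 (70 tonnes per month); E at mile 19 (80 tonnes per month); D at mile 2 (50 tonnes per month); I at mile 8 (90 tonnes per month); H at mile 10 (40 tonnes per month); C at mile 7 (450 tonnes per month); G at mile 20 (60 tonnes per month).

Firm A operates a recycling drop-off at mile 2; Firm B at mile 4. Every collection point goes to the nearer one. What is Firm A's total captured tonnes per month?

The indifferent point is the midpoint (2+4)/2 = 3; collection points left of it (closer to Firm A at 2) go to Firm A, those right go to Firm B.
  D at 2 (w=50) → Firm A
  B at 6 (w=20) → Firm B
  C at 7 (w=450) → Firm B
  I at 8 (w=90) → Firm B
  H at 10 (w=40) → Firm B
  A at 14 (w=70) → Firm B
  F at 17 (w=80) → Firm B
  E at 19 (w=80) → Firm B
  G at 20 (w=60) → Firm B
Firm A captures 50; Firm B captures 890.

50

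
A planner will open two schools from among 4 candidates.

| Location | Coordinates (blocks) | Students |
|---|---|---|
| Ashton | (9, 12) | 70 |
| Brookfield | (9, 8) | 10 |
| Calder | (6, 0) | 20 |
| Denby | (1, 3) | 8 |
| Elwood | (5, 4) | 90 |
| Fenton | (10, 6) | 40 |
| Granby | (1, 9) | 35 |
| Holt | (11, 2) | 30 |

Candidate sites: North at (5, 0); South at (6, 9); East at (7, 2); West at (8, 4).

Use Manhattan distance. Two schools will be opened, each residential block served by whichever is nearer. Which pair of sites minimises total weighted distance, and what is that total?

Evaluate every pair (each demand assigned to the nearer of the two):
  {South, West}: total = 1399
  {South, East}: total = 1511
  {North, South}: total = 1591
  {North, West}: total = 1756
  {East, West}: total = 1766
  {North, East}: total = 2211
Best pair: {South, West} with total 1399.

{South, West}, total 1399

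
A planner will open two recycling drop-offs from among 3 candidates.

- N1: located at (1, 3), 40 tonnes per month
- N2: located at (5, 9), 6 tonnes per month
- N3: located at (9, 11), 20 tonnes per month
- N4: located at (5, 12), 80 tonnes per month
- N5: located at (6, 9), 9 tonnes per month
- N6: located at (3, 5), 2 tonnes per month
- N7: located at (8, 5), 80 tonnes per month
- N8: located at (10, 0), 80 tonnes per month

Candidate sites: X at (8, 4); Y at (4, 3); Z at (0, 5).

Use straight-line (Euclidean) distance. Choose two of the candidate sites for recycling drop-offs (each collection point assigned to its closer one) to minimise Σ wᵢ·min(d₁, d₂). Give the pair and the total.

{X, Z}, total 1441.6

Evaluate every pair (each demand assigned to the nearer of the two):
  {X, Z}: total = 1441.6
  {X, Y}: total = 1470.6
  {Y, Z}: total = 1958.6
Best pair: {X, Z} with total 1441.6.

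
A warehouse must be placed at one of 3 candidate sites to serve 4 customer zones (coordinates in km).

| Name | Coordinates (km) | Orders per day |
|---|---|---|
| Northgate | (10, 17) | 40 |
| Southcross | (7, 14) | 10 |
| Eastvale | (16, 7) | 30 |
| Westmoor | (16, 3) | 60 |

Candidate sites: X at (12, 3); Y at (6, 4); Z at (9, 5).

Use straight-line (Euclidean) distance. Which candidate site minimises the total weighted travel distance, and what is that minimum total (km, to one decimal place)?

Total weighted distance at each candidate:
  X (12, 3): total = 1096.2
  Y (6, 4): total = 1560.8
  Z (9, 5): total = 1229.1
Minimum is at X with total 1096.2 km.

X, total 1096.2 km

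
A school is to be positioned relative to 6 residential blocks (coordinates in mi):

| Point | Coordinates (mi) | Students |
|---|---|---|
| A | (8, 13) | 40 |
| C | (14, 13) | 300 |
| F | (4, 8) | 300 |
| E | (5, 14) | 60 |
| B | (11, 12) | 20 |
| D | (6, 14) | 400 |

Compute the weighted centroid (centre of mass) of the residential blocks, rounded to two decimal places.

The minimiser of Σwᵢ‖p−pᵢ‖² is the weighted centroid p* = (Σwᵢpᵢ)/(Σwᵢ).
Σwᵢ = 1120.
Σwᵢxᵢ = 40·8 + 300·14 + 300·4 + 60·5 + 20·11 + 400·6 = 8640.
Σwᵢyᵢ = 40·13 + 300·13 + 300·8 + 60·14 + 20·12 + 400·14 = 13500.
x* = 8640/1120 = 7.71, y* = 13500/1120 = 12.05.

(7.71, 12.05)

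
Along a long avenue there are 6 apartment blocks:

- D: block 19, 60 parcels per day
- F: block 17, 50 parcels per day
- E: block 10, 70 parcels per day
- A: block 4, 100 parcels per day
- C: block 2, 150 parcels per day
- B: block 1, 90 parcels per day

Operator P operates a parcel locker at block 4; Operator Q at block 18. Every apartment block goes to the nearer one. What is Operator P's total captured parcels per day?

The indifferent point is the midpoint (4+18)/2 = 11; apartment blocks left of it (closer to Operator P at 4) go to Operator P, those right go to Operator Q.
  B at 1 (w=90) → Operator P
  C at 2 (w=150) → Operator P
  A at 4 (w=100) → Operator P
  E at 10 (w=70) → Operator P
  F at 17 (w=50) → Operator Q
  D at 19 (w=60) → Operator Q
Operator P captures 410; Operator Q captures 110.

410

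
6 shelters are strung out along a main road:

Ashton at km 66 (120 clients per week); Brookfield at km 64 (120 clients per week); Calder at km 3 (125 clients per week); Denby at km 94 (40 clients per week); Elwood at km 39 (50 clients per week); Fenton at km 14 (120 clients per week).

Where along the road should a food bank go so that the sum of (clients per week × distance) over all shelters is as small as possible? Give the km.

For a sum of weighted absolute distances on a line, the optimum is the weighted median (not the mean). Total weight W = 575; half-weight = 287.5.
Sort by position and accumulate weight:
  km 3 (Calder, w=125) → cum 125
  km 14 (Fenton, w=120) → cum 245
  km 39 (Elwood, w=50) → cum 295  ≥ 287.5 → median here
  km 64 (Brookfield, w=120) → cum 415
  km 66 (Ashton, w=120) → cum 535
  km 94 (Denby, w=40) → cum 575
Optimal location: km 39.

x = 39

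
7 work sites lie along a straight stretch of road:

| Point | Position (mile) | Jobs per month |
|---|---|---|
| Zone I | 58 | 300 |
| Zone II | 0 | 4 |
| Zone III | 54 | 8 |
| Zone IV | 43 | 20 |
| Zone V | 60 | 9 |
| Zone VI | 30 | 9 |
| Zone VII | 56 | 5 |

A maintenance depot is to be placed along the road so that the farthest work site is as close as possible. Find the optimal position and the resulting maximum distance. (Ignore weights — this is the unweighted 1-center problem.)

The 1-center on a line is the midpoint of the two extreme points: leftmost at 0, rightmost at 60.
Optimal location = (0 + 60)/2 = 30; maximum distance = (60 − 0)/2 = 30.

location 30, max distance 30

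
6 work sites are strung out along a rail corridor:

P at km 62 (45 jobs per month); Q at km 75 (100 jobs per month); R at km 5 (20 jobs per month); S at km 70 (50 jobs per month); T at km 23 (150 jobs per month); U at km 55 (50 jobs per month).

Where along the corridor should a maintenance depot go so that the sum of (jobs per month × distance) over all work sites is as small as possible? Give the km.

x = 55

For a sum of weighted absolute distances on a line, the optimum is the weighted median (not the mean). Total weight W = 415; half-weight = 207.5.
Sort by position and accumulate weight:
  km 5 (R, w=20) → cum 20
  km 23 (T, w=150) → cum 170
  km 55 (U, w=50) → cum 220  ≥ 207.5 → median here
  km 62 (P, w=45) → cum 265
  km 70 (S, w=50) → cum 315
  km 75 (Q, w=100) → cum 415
Optimal location: km 55.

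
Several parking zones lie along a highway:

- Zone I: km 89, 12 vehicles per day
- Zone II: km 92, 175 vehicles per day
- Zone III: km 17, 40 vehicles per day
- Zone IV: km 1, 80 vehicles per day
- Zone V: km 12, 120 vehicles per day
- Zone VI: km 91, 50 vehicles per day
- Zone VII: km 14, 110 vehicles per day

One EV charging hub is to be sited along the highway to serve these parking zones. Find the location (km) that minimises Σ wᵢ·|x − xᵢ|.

For a sum of weighted absolute distances on a line, the optimum is the weighted median (not the mean). Total weight W = 587; half-weight = 293.5.
Sort by position and accumulate weight:
  km 1 (Zone IV, w=80) → cum 80
  km 12 (Zone V, w=120) → cum 200
  km 14 (Zone VII, w=110) → cum 310  ≥ 293.5 → median here
  km 17 (Zone III, w=40) → cum 350
  km 89 (Zone I, w=12) → cum 362
  km 91 (Zone VI, w=50) → cum 412
  km 92 (Zone II, w=175) → cum 587
Optimal location: km 14.

x = 14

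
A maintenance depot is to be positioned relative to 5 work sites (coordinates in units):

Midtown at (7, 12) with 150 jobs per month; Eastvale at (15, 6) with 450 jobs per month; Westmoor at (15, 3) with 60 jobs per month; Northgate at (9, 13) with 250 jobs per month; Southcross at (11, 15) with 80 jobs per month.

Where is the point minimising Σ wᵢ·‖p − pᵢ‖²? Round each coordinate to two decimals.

The minimiser of Σwᵢ‖p−pᵢ‖² is the weighted centroid p* = (Σwᵢpᵢ)/(Σwᵢ).
Σwᵢ = 990.
Σwᵢxᵢ = 150·7 + 450·15 + 60·15 + 250·9 + 80·11 = 11830.
Σwᵢyᵢ = 150·12 + 450·6 + 60·3 + 250·13 + 80·15 = 9130.
x* = 11830/990 = 11.95, y* = 9130/990 = 9.22.

(11.95, 9.22)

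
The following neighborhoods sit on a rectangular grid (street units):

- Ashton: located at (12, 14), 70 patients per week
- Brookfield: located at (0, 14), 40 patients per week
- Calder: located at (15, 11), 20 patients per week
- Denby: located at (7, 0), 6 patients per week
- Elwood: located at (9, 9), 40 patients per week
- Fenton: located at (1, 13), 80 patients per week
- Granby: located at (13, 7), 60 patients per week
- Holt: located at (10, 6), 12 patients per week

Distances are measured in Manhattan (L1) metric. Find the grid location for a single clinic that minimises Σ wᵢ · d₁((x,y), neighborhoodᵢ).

(9, 13)

Manhattan distance separates: Σwᵢ(|x−xᵢ|+|y−yᵢ|) = Σwᵢ|x−xᵢ| + Σwᵢ|y−yᵢ|, so x and y are optimised independently as 1-D weighted medians.
Total weight W = 328; half = 164.
x-coordinate, sorted with cumulative weight:
  x=0 (Brookfield, w=40) cum 40
  x=1 (Fenton, w=80) cum 120
  x=7 (Denby, w=6) cum 126
  x=9 (Elwood, w=40) cum 166  ← median
  x=10 (Holt, w=12) cum 178
  x=12 (Ashton, w=70) cum 248
  x=13 (Granby, w=60) cum 308
  x=15 (Calder, w=20) cum 328
⇒ x* = 9
y-coordinate, sorted with cumulative weight:
  y=0 (Denby, w=6) cum 6
  y=6 (Holt, w=12) cum 18
  y=7 (Granby, w=60) cum 78
  y=9 (Elwood, w=40) cum 118
  y=11 (Calder, w=20) cum 138
  y=13 (Fenton, w=80) cum 218  ← median
  y=14 (Ashton, w=70) cum 288
  y=14 (Brookfield, w=40) cum 328
⇒ y* = 13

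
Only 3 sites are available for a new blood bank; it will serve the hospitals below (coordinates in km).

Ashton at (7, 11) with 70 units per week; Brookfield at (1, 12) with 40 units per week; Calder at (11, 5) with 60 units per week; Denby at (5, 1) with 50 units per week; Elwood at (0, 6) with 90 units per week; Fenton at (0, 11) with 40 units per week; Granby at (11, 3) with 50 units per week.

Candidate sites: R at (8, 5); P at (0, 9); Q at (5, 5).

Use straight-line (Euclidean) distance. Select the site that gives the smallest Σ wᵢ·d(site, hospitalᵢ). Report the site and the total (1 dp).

Q, total 2412.8 km

Total weighted distance at each candidate:
  R (8, 5): total = 2557.7
  P (0, 9): total = 2786.6
  Q (5, 5): total = 2412.8
Minimum is at Q with total 2412.8 km.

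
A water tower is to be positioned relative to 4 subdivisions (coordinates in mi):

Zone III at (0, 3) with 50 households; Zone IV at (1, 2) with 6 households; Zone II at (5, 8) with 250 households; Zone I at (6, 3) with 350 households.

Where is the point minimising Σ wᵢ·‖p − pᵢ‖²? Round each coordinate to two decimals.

(5.12, 4.90)

The minimiser of Σwᵢ‖p−pᵢ‖² is the weighted centroid p* = (Σwᵢpᵢ)/(Σwᵢ).
Σwᵢ = 656.
Σwᵢxᵢ = 50·0 + 6·1 + 250·5 + 350·6 = 3356.
Σwᵢyᵢ = 50·3 + 6·2 + 250·8 + 350·3 = 3212.
x* = 3356/656 = 5.12, y* = 3212/656 = 4.90.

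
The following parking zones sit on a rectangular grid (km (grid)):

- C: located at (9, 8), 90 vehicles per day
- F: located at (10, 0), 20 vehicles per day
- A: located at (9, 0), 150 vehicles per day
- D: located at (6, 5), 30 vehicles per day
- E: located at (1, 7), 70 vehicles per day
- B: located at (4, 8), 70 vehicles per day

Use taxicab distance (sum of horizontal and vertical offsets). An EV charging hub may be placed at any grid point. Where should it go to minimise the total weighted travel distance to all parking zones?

(9, 7)

Manhattan distance separates: Σwᵢ(|x−xᵢ|+|y−yᵢ|) = Σwᵢ|x−xᵢ| + Σwᵢ|y−yᵢ|, so x and y are optimised independently as 1-D weighted medians.
Total weight W = 430; half = 215.
x-coordinate, sorted with cumulative weight:
  x=1 (E, w=70) cum 70
  x=4 (B, w=70) cum 140
  x=6 (D, w=30) cum 170
  x=9 (C, w=90) cum 260  ← median
  x=9 (A, w=150) cum 410
  x=10 (F, w=20) cum 430
⇒ x* = 9
y-coordinate, sorted with cumulative weight:
  y=0 (F, w=20) cum 20
  y=0 (A, w=150) cum 170
  y=5 (D, w=30) cum 200
  y=7 (E, w=70) cum 270  ← median
  y=8 (C, w=90) cum 360
  y=8 (B, w=70) cum 430
⇒ y* = 7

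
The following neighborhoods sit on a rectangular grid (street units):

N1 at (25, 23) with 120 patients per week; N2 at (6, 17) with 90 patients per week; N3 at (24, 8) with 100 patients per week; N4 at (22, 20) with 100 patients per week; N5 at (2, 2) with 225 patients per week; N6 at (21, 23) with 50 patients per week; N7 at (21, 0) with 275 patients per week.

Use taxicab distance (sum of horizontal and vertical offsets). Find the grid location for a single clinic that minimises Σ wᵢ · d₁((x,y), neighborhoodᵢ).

(21, 2)

Manhattan distance separates: Σwᵢ(|x−xᵢ|+|y−yᵢ|) = Σwᵢ|x−xᵢ| + Σwᵢ|y−yᵢ|, so x and y are optimised independently as 1-D weighted medians.
Total weight W = 960; half = 480.
x-coordinate, sorted with cumulative weight:
  x=2 (N5, w=225) cum 225
  x=6 (N2, w=90) cum 315
  x=21 (N6, w=50) cum 365
  x=21 (N7, w=275) cum 640  ← median
  x=22 (N4, w=100) cum 740
  x=24 (N3, w=100) cum 840
  x=25 (N1, w=120) cum 960
⇒ x* = 21
y-coordinate, sorted with cumulative weight:
  y=0 (N7, w=275) cum 275
  y=2 (N5, w=225) cum 500  ← median
  y=8 (N3, w=100) cum 600
  y=17 (N2, w=90) cum 690
  y=20 (N4, w=100) cum 790
  y=23 (N1, w=120) cum 910
  y=23 (N6, w=50) cum 960
⇒ y* = 2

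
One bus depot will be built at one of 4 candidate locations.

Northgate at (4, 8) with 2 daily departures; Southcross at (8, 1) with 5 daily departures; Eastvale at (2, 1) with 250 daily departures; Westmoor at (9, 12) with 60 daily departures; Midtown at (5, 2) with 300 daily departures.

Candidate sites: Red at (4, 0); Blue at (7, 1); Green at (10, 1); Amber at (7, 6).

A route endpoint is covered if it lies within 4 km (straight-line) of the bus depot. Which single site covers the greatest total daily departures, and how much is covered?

Coverage radius r = 4 km; a point is covered iff (Δx)²+(Δy)² ≤ 4² = 16.
  Red (4, 0): covers {Eastvale, Midtown} → 550
  Blue (7, 1): covers {Southcross, Midtown} → 305
  Green (10, 1): covers {Southcross} → 5
  Amber (7, 6): covers {Northgate} → 2
Maximum coverage at Red: 550 daily departures.

Red, covering 550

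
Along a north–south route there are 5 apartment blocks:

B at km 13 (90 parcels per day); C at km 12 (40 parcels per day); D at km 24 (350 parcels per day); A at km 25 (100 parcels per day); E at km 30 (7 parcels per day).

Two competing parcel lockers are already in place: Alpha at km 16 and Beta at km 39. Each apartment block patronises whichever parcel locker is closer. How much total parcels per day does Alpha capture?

580

The indifferent point is the midpoint (16+39)/2 = 27.5; apartment blocks left of it (closer to Alpha at 16) go to Alpha, those right go to Beta.
  C at 12 (w=40) → Alpha
  B at 13 (w=90) → Alpha
  D at 24 (w=350) → Alpha
  A at 25 (w=100) → Alpha
  E at 30 (w=7) → Beta
Alpha captures 580; Beta captures 7.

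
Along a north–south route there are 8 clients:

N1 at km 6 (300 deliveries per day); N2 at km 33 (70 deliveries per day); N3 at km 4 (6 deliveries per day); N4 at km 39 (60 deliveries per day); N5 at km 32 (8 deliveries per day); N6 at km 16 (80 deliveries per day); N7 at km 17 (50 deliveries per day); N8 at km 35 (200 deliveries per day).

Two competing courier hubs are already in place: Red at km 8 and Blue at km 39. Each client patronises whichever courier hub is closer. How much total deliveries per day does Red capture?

436

The indifferent point is the midpoint (8+39)/2 = 23.5; clients left of it (closer to Red at 8) go to Red, those right go to Blue.
  N3 at 4 (w=6) → Red
  N1 at 6 (w=300) → Red
  N6 at 16 (w=80) → Red
  N7 at 17 (w=50) → Red
  N5 at 32 (w=8) → Blue
  N2 at 33 (w=70) → Blue
  N8 at 35 (w=200) → Blue
  N4 at 39 (w=60) → Blue
Red captures 436; Blue captures 338.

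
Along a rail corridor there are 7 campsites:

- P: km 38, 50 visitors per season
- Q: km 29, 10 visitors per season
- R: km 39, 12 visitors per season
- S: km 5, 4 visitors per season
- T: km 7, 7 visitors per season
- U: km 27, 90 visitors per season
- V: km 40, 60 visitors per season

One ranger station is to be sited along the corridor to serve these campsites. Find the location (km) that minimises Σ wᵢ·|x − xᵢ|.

x = 38

For a sum of weighted absolute distances on a line, the optimum is the weighted median (not the mean). Total weight W = 233; half-weight = 116.5.
Sort by position and accumulate weight:
  km 5 (S, w=4) → cum 4
  km 7 (T, w=7) → cum 11
  km 27 (U, w=90) → cum 101
  km 29 (Q, w=10) → cum 111
  km 38 (P, w=50) → cum 161  ≥ 116.5 → median here
  km 39 (R, w=12) → cum 173
  km 40 (V, w=60) → cum 233
Optimal location: km 38.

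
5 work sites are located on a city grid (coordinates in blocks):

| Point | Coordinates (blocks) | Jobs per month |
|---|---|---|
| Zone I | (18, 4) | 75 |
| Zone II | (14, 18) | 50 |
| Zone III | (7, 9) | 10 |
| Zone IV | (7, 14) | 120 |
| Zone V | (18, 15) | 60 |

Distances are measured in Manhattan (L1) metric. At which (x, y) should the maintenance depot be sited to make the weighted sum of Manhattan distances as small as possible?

Manhattan distance separates: Σwᵢ(|x−xᵢ|+|y−yᵢ|) = Σwᵢ|x−xᵢ| + Σwᵢ|y−yᵢ|, so x and y are optimised independently as 1-D weighted medians.
Total weight W = 315; half = 157.5.
x-coordinate, sorted with cumulative weight:
  x=7 (Zone III, w=10) cum 10
  x=7 (Zone IV, w=120) cum 130
  x=14 (Zone II, w=50) cum 180  ← median
  x=18 (Zone I, w=75) cum 255
  x=18 (Zone V, w=60) cum 315
⇒ x* = 14
y-coordinate, sorted with cumulative weight:
  y=4 (Zone I, w=75) cum 75
  y=9 (Zone III, w=10) cum 85
  y=14 (Zone IV, w=120) cum 205  ← median
  y=15 (Zone V, w=60) cum 265
  y=18 (Zone II, w=50) cum 315
⇒ y* = 14

(14, 14)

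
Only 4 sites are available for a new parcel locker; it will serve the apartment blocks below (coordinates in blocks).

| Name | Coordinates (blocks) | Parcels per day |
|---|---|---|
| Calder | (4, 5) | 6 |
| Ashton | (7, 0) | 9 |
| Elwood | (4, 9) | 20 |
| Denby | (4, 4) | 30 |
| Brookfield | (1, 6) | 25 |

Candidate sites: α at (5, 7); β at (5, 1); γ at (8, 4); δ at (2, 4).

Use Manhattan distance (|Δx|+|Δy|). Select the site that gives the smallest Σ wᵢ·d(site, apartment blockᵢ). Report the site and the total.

Total weighted distance at each candidate:
  α (5, 7): total = 404
  β (5, 1): total = 582
  γ (8, 4): total = 600
  δ (2, 4): total = 374
Minimum is at δ with total 374 blocks.

δ, total 374 blocks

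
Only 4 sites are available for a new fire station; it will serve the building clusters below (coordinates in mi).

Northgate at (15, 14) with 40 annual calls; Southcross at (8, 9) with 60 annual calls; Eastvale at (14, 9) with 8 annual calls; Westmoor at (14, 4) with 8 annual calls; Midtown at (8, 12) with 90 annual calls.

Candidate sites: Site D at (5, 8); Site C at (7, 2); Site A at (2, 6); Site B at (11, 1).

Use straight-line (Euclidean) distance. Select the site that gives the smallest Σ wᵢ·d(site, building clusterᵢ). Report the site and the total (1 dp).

Site D, total 1257.4 mi

Total weighted distance at each candidate:
  Site D (5, 8): total = 1257.4
  Site C (7, 2): total = 2043.1
  Site A (2, 6): total = 1973.0
  Site B (11, 1): total = 2185.2
Minimum is at Site D with total 1257.4 mi.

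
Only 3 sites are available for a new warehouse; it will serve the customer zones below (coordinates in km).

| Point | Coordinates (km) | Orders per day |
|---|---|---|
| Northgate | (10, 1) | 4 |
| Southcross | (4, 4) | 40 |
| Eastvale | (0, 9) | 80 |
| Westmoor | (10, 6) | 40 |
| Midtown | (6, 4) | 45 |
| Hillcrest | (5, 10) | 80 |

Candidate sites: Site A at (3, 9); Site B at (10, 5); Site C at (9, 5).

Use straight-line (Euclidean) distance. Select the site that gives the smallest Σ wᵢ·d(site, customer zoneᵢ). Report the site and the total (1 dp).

Total weighted distance at each candidate:
  Site A (3, 9): total = 1232.4
  Site B (10, 5): total = 1912.2
  Site C (9, 5): total = 1719.5
Minimum is at Site A with total 1232.4 km.

Site A, total 1232.4 km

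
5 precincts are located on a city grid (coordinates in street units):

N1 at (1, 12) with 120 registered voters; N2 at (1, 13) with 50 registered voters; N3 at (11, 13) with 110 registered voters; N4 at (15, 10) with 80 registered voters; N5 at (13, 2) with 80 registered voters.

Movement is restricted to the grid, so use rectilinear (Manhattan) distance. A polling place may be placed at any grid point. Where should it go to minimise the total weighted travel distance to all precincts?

(11, 12)

Manhattan distance separates: Σwᵢ(|x−xᵢ|+|y−yᵢ|) = Σwᵢ|x−xᵢ| + Σwᵢ|y−yᵢ|, so x and y are optimised independently as 1-D weighted medians.
Total weight W = 440; half = 220.
x-coordinate, sorted with cumulative weight:
  x=1 (N1, w=120) cum 120
  x=1 (N2, w=50) cum 170
  x=11 (N3, w=110) cum 280  ← median
  x=13 (N5, w=80) cum 360
  x=15 (N4, w=80) cum 440
⇒ x* = 11
y-coordinate, sorted with cumulative weight:
  y=2 (N5, w=80) cum 80
  y=10 (N4, w=80) cum 160
  y=12 (N1, w=120) cum 280  ← median
  y=13 (N2, w=50) cum 330
  y=13 (N3, w=110) cum 440
⇒ y* = 12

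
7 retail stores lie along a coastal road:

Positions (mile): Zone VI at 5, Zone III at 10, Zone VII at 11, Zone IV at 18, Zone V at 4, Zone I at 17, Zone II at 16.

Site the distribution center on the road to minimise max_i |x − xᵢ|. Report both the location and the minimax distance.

location 11, max distance 7

The 1-center on a line is the midpoint of the two extreme points: leftmost at 4, rightmost at 18.
Optimal location = (4 + 18)/2 = 11; maximum distance = (18 − 4)/2 = 7.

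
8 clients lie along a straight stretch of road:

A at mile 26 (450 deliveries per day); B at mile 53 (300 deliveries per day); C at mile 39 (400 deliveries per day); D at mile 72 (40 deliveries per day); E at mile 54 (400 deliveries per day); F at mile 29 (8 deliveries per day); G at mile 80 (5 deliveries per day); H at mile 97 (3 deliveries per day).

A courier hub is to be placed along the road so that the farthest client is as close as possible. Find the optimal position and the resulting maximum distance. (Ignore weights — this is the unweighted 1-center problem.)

The 1-center on a line is the midpoint of the two extreme points: leftmost at 26, rightmost at 97.
Optimal location = (26 + 97)/2 = 61.5; maximum distance = (97 − 26)/2 = 35.5.

location 61.5, max distance 35.5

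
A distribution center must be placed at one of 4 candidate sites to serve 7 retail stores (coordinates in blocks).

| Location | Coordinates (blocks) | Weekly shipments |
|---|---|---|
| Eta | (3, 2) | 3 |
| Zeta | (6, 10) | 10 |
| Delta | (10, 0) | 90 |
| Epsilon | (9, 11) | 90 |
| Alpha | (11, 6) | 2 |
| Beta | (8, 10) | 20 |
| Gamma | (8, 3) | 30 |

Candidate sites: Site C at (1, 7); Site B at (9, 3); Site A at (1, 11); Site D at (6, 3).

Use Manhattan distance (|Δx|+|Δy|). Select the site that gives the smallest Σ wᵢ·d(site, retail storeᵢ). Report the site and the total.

Total weighted distance at each candidate:
  Site C (1, 7): total = 3173
  Site B (9, 3): total = 1401
  Site A (1, 11): total = 3253
  Site D (6, 3): total = 1958
Minimum is at Site B with total 1401 blocks.

Site B, total 1401 blocks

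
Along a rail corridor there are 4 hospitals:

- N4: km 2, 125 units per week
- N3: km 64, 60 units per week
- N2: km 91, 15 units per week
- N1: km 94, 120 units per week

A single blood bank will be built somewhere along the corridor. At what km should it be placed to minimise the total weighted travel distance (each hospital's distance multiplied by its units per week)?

For a sum of weighted absolute distances on a line, the optimum is the weighted median (not the mean). Total weight W = 320; half-weight = 160.
Sort by position and accumulate weight:
  km 2 (N4, w=125) → cum 125
  km 64 (N3, w=60) → cum 185  ≥ 160 → median here
  km 91 (N2, w=15) → cum 200
  km 94 (N1, w=120) → cum 320
Optimal location: km 64.

x = 64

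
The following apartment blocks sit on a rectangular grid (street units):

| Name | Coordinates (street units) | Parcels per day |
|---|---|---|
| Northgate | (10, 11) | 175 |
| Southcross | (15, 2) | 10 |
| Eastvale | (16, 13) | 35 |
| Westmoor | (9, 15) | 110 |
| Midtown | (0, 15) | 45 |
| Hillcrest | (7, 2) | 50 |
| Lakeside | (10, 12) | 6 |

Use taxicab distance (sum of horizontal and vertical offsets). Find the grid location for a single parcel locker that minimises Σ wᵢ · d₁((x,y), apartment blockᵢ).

Manhattan distance separates: Σwᵢ(|x−xᵢ|+|y−yᵢ|) = Σwᵢ|x−xᵢ| + Σwᵢ|y−yᵢ|, so x and y are optimised independently as 1-D weighted medians.
Total weight W = 431; half = 215.5.
x-coordinate, sorted with cumulative weight:
  x=0 (Midtown, w=45) cum 45
  x=7 (Hillcrest, w=50) cum 95
  x=9 (Westmoor, w=110) cum 205
  x=10 (Northgate, w=175) cum 380  ← median
  x=10 (Lakeside, w=6) cum 386
  x=15 (Southcross, w=10) cum 396
  x=16 (Eastvale, w=35) cum 431
⇒ x* = 10
y-coordinate, sorted with cumulative weight:
  y=2 (Southcross, w=10) cum 10
  y=2 (Hillcrest, w=50) cum 60
  y=11 (Northgate, w=175) cum 235  ← median
  y=12 (Lakeside, w=6) cum 241
  y=13 (Eastvale, w=35) cum 276
  y=15 (Westmoor, w=110) cum 386
  y=15 (Midtown, w=45) cum 431
⇒ y* = 11

(10, 11)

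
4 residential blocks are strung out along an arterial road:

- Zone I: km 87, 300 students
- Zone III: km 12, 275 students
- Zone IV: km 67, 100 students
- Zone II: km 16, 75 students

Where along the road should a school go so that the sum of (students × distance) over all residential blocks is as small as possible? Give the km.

For a sum of weighted absolute distances on a line, the optimum is the weighted median (not the mean). Total weight W = 750; half-weight = 375.
Sort by position and accumulate weight:
  km 12 (Zone III, w=275) → cum 275
  km 16 (Zone II, w=75) → cum 350
  km 67 (Zone IV, w=100) → cum 450  ≥ 375 → median here
  km 87 (Zone I, w=300) → cum 750
Optimal location: km 67.

x = 67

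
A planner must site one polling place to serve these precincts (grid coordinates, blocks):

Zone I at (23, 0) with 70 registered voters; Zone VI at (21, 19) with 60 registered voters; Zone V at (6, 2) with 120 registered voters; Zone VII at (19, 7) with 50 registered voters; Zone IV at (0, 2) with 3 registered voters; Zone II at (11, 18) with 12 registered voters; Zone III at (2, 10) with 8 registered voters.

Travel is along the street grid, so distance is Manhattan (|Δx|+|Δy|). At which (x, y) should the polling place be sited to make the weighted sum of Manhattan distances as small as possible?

Manhattan distance separates: Σwᵢ(|x−xᵢ|+|y−yᵢ|) = Σwᵢ|x−xᵢ| + Σwᵢ|y−yᵢ|, so x and y are optimised independently as 1-D weighted medians.
Total weight W = 323; half = 161.5.
x-coordinate, sorted with cumulative weight:
  x=0 (Zone IV, w=3) cum 3
  x=2 (Zone III, w=8) cum 11
  x=6 (Zone V, w=120) cum 131
  x=11 (Zone II, w=12) cum 143
  x=19 (Zone VII, w=50) cum 193  ← median
  x=21 (Zone VI, w=60) cum 253
  x=23 (Zone I, w=70) cum 323
⇒ x* = 19
y-coordinate, sorted with cumulative weight:
  y=0 (Zone I, w=70) cum 70
  y=2 (Zone V, w=120) cum 190  ← median
  y=2 (Zone IV, w=3) cum 193
  y=7 (Zone VII, w=50) cum 243
  y=10 (Zone III, w=8) cum 251
  y=18 (Zone II, w=12) cum 263
  y=19 (Zone VI, w=60) cum 323
⇒ y* = 2

(19, 2)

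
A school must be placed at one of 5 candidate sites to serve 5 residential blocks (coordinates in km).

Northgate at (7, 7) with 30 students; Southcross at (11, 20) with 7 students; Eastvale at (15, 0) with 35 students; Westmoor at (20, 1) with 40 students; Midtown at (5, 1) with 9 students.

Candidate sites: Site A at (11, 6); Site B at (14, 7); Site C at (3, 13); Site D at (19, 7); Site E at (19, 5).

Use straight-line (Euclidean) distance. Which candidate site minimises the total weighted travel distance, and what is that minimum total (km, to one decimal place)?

Total weighted distance at each candidate:
  Site A (11, 6): total = 956.2
  Site B (14, 7): total = 987.6
  Site C (3, 13): total = 1851.8
  Site D (19, 7): total = 1129.4
  Site E (19, 5): total = 1004.0
Minimum is at Site A with total 956.2 km.

Site A, total 956.2 km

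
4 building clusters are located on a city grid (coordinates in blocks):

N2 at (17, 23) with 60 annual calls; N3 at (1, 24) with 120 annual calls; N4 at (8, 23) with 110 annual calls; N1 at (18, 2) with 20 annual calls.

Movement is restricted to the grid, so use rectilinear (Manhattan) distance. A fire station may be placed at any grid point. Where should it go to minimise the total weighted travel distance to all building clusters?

Manhattan distance separates: Σwᵢ(|x−xᵢ|+|y−yᵢ|) = Σwᵢ|x−xᵢ| + Σwᵢ|y−yᵢ|, so x and y are optimised independently as 1-D weighted medians.
Total weight W = 310; half = 155.
x-coordinate, sorted with cumulative weight:
  x=1 (N3, w=120) cum 120
  x=8 (N4, w=110) cum 230  ← median
  x=17 (N2, w=60) cum 290
  x=18 (N1, w=20) cum 310
⇒ x* = 8
y-coordinate, sorted with cumulative weight:
  y=2 (N1, w=20) cum 20
  y=23 (N2, w=60) cum 80
  y=23 (N4, w=110) cum 190  ← median
  y=24 (N3, w=120) cum 310
⇒ y* = 23

(8, 23)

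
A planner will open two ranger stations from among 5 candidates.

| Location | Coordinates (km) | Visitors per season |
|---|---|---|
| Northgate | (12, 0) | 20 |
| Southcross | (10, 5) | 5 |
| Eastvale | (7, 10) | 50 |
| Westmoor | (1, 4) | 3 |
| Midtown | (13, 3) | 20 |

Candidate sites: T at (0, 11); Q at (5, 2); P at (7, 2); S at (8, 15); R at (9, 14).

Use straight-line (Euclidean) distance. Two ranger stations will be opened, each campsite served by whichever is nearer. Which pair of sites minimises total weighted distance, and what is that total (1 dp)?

Evaluate every pair (each demand assigned to the nearer of the two):
  {P, R}: total = 493.2
  {P, S}: total = 524.5
  {Q, R}: total = 573.0
  {Q, S}: total = 604.4
  {T, P}: total = 623.1
  {Q, P}: total = 664.0
  {T, Q}: total = 703.0
  {T, R}: total = 810.5
  {S, R}: total = 827.8
  {T, S}: total = 897.6
Best pair: {P, R} with total 493.2.

{P, R}, total 493.2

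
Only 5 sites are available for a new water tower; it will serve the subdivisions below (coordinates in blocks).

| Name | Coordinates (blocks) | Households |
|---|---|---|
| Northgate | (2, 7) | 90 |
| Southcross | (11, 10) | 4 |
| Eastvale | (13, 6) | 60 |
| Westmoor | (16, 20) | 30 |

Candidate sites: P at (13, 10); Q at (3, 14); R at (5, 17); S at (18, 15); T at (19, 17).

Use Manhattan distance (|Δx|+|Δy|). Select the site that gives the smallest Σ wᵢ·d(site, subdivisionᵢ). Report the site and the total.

P, total 1898 blocks

Total weighted distance at each candidate:
  P (13, 10): total = 1898
  Q (3, 14): total = 2418
  R (5, 17): total = 2782
  S (18, 15): total = 3258
  T (19, 17): total = 3690
Minimum is at P with total 1898 blocks.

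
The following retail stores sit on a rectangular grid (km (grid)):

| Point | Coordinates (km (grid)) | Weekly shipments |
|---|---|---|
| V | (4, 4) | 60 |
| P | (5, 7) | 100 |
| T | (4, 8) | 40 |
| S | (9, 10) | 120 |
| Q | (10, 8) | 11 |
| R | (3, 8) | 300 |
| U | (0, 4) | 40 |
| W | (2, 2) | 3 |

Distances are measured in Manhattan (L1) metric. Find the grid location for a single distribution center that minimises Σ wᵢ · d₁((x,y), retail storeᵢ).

(3, 8)

Manhattan distance separates: Σwᵢ(|x−xᵢ|+|y−yᵢ|) = Σwᵢ|x−xᵢ| + Σwᵢ|y−yᵢ|, so x and y are optimised independently as 1-D weighted medians.
Total weight W = 674; half = 337.
x-coordinate, sorted with cumulative weight:
  x=0 (U, w=40) cum 40
  x=2 (W, w=3) cum 43
  x=3 (R, w=300) cum 343  ← median
  x=4 (V, w=60) cum 403
  x=4 (T, w=40) cum 443
  x=5 (P, w=100) cum 543
  x=9 (S, w=120) cum 663
  x=10 (Q, w=11) cum 674
⇒ x* = 3
y-coordinate, sorted with cumulative weight:
  y=2 (W, w=3) cum 3
  y=4 (V, w=60) cum 63
  y=4 (U, w=40) cum 103
  y=7 (P, w=100) cum 203
  y=8 (T, w=40) cum 243
  y=8 (Q, w=11) cum 254
  y=8 (R, w=300) cum 554  ← median
  y=10 (S, w=120) cum 674
⇒ y* = 8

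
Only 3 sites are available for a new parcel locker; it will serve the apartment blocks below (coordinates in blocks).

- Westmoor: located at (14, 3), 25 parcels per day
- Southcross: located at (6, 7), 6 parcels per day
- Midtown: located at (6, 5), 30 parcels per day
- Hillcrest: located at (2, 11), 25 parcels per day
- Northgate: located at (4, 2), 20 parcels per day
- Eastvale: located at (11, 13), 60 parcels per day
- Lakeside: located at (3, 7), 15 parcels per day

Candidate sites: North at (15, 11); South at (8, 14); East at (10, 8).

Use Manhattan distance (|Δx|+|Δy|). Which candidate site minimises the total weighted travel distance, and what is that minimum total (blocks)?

East, total 1460 blocks

Total weighted distance at each candidate:
  North (15, 11): total = 2078
  South (8, 14): total = 1774
  East (10, 8): total = 1460
Minimum is at East with total 1460 blocks.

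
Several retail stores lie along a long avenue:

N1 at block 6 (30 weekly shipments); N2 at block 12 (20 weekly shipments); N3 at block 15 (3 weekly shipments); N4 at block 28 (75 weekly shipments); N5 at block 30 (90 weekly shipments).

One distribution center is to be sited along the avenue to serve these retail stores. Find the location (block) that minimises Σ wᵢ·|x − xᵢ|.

For a sum of weighted absolute distances on a line, the optimum is the weighted median (not the mean). Total weight W = 218; half-weight = 109.
Sort by position and accumulate weight:
  block 6 (N1, w=30) → cum 30
  block 12 (N2, w=20) → cum 50
  block 15 (N3, w=3) → cum 53
  block 28 (N4, w=75) → cum 128  ≥ 109 → median here
  block 30 (N5, w=90) → cum 218
Optimal location: block 28.

x = 28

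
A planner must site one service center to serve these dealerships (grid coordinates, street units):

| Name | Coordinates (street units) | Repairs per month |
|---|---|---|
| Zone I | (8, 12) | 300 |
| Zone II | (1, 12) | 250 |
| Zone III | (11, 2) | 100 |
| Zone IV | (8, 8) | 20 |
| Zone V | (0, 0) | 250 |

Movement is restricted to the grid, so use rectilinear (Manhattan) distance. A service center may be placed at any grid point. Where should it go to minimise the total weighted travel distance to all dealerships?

Manhattan distance separates: Σwᵢ(|x−xᵢ|+|y−yᵢ|) = Σwᵢ|x−xᵢ| + Σwᵢ|y−yᵢ|, so x and y are optimised independently as 1-D weighted medians.
Total weight W = 920; half = 460.
x-coordinate, sorted with cumulative weight:
  x=0 (Zone V, w=250) cum 250
  x=1 (Zone II, w=250) cum 500  ← median
  x=8 (Zone I, w=300) cum 800
  x=8 (Zone IV, w=20) cum 820
  x=11 (Zone III, w=100) cum 920
⇒ x* = 1
y-coordinate, sorted with cumulative weight:
  y=0 (Zone V, w=250) cum 250
  y=2 (Zone III, w=100) cum 350
  y=8 (Zone IV, w=20) cum 370
  y=12 (Zone I, w=300) cum 670  ← median
  y=12 (Zone II, w=250) cum 920
⇒ y* = 12

(1, 12)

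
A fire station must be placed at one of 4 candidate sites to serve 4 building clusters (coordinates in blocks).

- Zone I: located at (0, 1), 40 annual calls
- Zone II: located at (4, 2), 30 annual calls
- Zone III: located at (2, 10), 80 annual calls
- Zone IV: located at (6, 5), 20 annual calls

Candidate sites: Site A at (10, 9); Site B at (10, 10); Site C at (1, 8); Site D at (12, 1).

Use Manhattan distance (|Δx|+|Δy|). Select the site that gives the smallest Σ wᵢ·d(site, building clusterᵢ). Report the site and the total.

Total weighted distance at each candidate:
  Site A (10, 9): total = 1990
  Site B (10, 10): total = 2000
  Site C (1, 8): total = 990
  Site D (12, 1): total = 2470
Minimum is at Site C with total 990 blocks.

Site C, total 990 blocks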